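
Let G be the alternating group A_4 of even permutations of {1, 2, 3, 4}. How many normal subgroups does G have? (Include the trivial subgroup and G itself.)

3

G has 10 subgroups. Checking conjugation-invariance by order — order 1: 1/1 normal; order 2: 0/3 normal; order 3: 0/4 normal; order 4: 1/1 normal; order 12: 1/1 normal.
Total normal subgroups: 3.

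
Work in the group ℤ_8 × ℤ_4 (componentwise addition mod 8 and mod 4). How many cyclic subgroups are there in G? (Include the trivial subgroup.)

Each element a generates a cyclic subgroup ⟨a⟩; distinct elements may generate the same one (a cyclic group of order d has φ(d) generators).
Cyclic subgroups by order — order 1: 1; order 2: 3; order 4: 6; order 8: 4.
Total: 14.

14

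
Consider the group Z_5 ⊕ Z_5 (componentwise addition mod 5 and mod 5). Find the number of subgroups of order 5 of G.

6

|G| = 25 and 5 | 25, so subgroups of order 5 are possible by Lagrange.
The subgroups of order 5 are: {(0,0), (0,1), (0,2), (0,3), (0,4)}; {(0,0), (1,0), (2,0), (3,0), (4,0)}; {(0,0), (1,1), (2,2), (3,3), (4,4)}; {(0,0), (1,2), (2,4), (3,1), (4,3)}; … (6 in all).
So G has 6 subgroups of order 5.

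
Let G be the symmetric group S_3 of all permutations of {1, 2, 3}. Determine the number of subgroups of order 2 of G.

3

|G| = 6 and 2 | 6, so subgroups of order 2 are possible by Lagrange.
The subgroups of order 2 are: {e, (1 2)}; {e, (1 3)}; {e, (2 3)}.
So G has 3 subgroups of order 2.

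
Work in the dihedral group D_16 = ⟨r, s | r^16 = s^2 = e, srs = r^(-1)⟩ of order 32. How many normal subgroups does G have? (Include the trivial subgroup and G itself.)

8

G has 36 subgroups. Checking conjugation-invariance by order — order 1: 1/1 normal; order 2: 1/17 normal; order 4: 1/9 normal; order 8: 1/5 normal; order 16: 3/3 normal; order 32: 1/1 normal.
Total normal subgroups: 8.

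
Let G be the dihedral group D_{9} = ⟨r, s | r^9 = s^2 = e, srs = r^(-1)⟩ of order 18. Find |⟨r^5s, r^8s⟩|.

|⟨r^5s⟩| = 2 and |⟨r^8s⟩| = 2, so |H| is a multiple of lcm(2, 2) = 2 and divides |G| = 18.
Closing under the operation: H = {e, r^3, r^6, r^2s, r^5s, r^8s}, so |H| = 6.

6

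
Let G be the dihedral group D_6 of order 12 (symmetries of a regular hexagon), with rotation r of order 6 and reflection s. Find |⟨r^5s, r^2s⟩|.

4

|⟨r^5s⟩| = 2 and |⟨r^2s⟩| = 2, so |H| is a multiple of lcm(2, 2) = 2 and divides |G| = 12.
Closing under the operation: H = {e, r^3, r^2s, r^5s}, so |H| = 4.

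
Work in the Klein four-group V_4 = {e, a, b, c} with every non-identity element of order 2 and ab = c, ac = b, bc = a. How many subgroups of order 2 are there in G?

3

|G| = 4 and 2 | 4, so subgroups of order 2 are possible by Lagrange.
The subgroups of order 2 are: {e, a}; {e, b}; {e, c}.
So G has 3 subgroups of order 2.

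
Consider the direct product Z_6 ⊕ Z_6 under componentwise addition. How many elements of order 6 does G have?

An element (a,b) has order lcm(ord(a), ord(b)); count pairs with lcm equal to 6.
Enumerating gives 24 such elements.

24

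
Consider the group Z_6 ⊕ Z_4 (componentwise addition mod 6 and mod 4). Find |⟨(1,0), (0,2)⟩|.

12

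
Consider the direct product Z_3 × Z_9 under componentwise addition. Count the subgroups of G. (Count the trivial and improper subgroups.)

|G| = 27, so by Lagrange every subgroup order divides 27. Divisors: 1, 3, 9, 27.
Subgroups by order — order 1: 1; order 3: 4; order 9: 4; order 27: 1.
Total: 1 + 4 + 4 + 1 = 10.

10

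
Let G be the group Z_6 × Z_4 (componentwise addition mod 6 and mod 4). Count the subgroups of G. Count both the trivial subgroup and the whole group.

16

|G| = 24, so by Lagrange every subgroup order divides 24. Divisors: 1, 2, 3, 4, 6, 8, 12, 24.
Subgroups by order — order 1: 1; order 2: 3; order 3: 1; order 4: 3; order 6: 3; order 8: 1; order 12: 3; order 24: 1.
Total: 1 + 3 + 1 + 3 + 3 + 1 + 3 + 1 = 16.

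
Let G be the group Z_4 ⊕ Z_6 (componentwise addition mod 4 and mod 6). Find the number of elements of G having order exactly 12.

An element (a,b) has order lcm(ord(a), ord(b)); count pairs with lcm equal to 12.
Enumerating gives 8 such elements.

8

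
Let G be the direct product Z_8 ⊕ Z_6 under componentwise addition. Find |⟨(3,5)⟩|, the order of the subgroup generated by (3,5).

24

The order of (3,5) in Z_8 × Z_6 is lcm(ord(3) in Z_8, ord(5) in Z_6).
ord(3) = 8 and ord(5) = 6, so |⟨(3,5)⟩| = lcm(8, 6) = 24.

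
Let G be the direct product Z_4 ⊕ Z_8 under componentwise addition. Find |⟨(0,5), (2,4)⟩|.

|⟨(0,5)⟩| = 8 and |⟨(2,4)⟩| = 2, so |H| is a multiple of lcm(8, 2) = 8 and divides |G| = 32.
Closing under the operation: H = {(0,0), (0,1), (0,2), (0,3), (0,4), (0,5), (0,6), (0,7), (2,0), (2,1), (2,2), (2,3), (2,4), (2,5), (2,6), (2,7)}, so |H| = 16.

16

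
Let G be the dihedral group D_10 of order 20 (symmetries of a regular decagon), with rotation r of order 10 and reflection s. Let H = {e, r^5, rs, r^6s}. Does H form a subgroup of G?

Yes

|H| = 4 divides |G| = 20, consistent with Lagrange.
H contains the identity, every element's inverse is in H, and H is closed under ·: it is a subgroup.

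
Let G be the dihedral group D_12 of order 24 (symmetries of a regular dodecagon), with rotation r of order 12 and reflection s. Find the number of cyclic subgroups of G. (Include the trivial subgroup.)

18

Group the elements of G by the cyclic subgroup they generate; each cyclic subgroup of order d accounts for φ(d) elements.
Cyclic subgroups by order — order 1: 1; order 2: 13; order 3: 1; order 4: 1; order 6: 1; order 12: 1.
Total: 18.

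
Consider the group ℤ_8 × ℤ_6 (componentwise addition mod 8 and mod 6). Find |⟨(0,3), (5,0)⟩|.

|⟨(0,3)⟩| = 2 and |⟨(5,0)⟩| = 8, so |H| is a multiple of lcm(2, 8) = 8 and divides |G| = 48.
Closing under the operation: H = {(0,0), (0,3), (1,0), (1,3), (2,0), (2,3), (3,0), (3,3), (4,0), (4,3), (5,0), (5,3), (6,0), (6,3), (7,0), (7,3)}, so |H| = 16.

16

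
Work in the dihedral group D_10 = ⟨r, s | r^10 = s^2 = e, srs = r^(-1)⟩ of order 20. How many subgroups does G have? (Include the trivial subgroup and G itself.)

22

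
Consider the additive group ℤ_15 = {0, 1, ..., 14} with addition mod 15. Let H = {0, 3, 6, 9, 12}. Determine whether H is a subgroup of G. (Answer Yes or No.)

|H| = 5 divides |G| = 15, consistent with Lagrange.
H contains the identity, every element's inverse is in H, and H is closed under +: it is a subgroup.
In fact H = ⟨3⟩.

Yes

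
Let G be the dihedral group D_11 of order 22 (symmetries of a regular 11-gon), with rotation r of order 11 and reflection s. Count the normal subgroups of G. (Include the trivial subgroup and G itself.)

G has 14 subgroups. Checking conjugation-invariance by order — order 1: 1/1 normal; order 2: 0/11 normal; order 11: 1/1 normal; order 22: 1/1 normal.
Total normal subgroups: 3.

3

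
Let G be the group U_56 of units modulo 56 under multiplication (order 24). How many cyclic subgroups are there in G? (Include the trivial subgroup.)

Group the elements of G by the cyclic subgroup they generate; each cyclic subgroup of order d accounts for φ(d) elements.
Cyclic subgroups by order — order 1: 1; order 2: 7; order 3: 1; order 6: 7.
Total: 16.

16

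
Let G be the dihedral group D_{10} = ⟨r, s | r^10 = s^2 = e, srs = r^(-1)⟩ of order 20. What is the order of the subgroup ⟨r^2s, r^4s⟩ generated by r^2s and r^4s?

10

|⟨r^2s⟩| = 2 and |⟨r^4s⟩| = 2, so |H| is a multiple of lcm(2, 2) = 2 and divides |G| = 20.
Closing under the operation: H = {e, r^2, r^4, r^6, r^8, s, r^2s, r^4s, r^6s, r^8s}, so |H| = 10.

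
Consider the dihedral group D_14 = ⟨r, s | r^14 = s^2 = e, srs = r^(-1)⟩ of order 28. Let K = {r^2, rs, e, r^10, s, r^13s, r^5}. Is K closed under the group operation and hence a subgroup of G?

r^10 ∈ K but its inverse r^4 ∉ K, so K is not a subgroup.

No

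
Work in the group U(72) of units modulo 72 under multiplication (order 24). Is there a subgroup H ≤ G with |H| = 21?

No

21 does not divide |G| = 24, so by Lagrange no subgroup of order 21 exists.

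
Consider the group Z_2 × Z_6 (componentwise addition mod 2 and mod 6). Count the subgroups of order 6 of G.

3

|G| = 12 and 6 | 12, so subgroups of order 6 are possible by Lagrange.
The subgroups of order 6 are: {(0,0), (0,1), (0,2), (0,3), (0,4), (0,5)}; {(0,0), (0,2), (0,4), (1,0), (1,2), (1,4)}; {(0,0), (0,2), (0,4), (1,1), (1,3), (1,5)}.
So G has 3 subgroups of order 6.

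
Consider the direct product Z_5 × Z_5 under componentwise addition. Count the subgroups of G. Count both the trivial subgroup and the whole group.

8

|G| = 25, so by Lagrange every subgroup order divides 25. Divisors: 1, 5, 25.
Subgroups by order — order 1: 1; order 5: 6; order 25: 1.
Total: 1 + 6 + 1 = 8.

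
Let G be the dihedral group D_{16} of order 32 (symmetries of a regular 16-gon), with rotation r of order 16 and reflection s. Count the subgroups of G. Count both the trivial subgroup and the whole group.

36

|G| = 32, so by Lagrange every subgroup order divides 32. Divisors: 1, 2, 4, 8, 16, 32.
Subgroups by order — order 1: 1; order 2: 17; order 4: 9; order 8: 5; order 16: 3; order 32: 1.
Total: 1 + 17 + 9 + 5 + 3 + 1 = 36.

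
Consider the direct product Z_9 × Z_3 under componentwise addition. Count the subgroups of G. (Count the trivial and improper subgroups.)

10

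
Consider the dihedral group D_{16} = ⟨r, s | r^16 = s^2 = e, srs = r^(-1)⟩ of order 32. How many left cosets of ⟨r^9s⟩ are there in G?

|⟨r^9s⟩| = 2 and |G| = 32.
By Lagrange, [G : H] = |G|/|H| = 32/2 = 16.

16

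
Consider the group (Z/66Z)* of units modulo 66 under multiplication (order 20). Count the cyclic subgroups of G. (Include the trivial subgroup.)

Each element a generates a cyclic subgroup ⟨a⟩; distinct elements may generate the same one (a cyclic group of order d has φ(d) generators).
Cyclic subgroups by order — order 1: 1; order 2: 3; order 5: 1; order 10: 3.
Total: 8.

8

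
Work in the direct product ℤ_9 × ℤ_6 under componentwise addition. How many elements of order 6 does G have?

An element (a,b) has order lcm(ord(a), ord(b)); count pairs with lcm equal to 6.
Enumerating gives 8 such elements.

8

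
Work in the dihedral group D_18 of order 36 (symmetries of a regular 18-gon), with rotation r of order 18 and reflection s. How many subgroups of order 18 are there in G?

|G| = 36 and 18 | 36, so subgroups of order 18 are possible by Lagrange.
The subgroups of order 18 are: {e, r, r^2, r^3, r^4, r^5, r^6, r^7, r^8, r^9, r^10, r^11, r^12, r^13, r^14, r^15, r^16, r^17}; {e, r^2, r^4, r^6, r^8, r^10, r^12, r^14, r^16, s, r^2s, r^4s, r^6s, r^8s, r^10s, r^12s, r^14s, r^16s}; {e, r^2, r^4, r^6, r^8, r^10, r^12, r^14, r^16, rs, r^3s, r^5s, r^7s, r^9s, r^11s, r^13s, r^15s, r^17s}.
So G has 3 subgroups of order 18.

3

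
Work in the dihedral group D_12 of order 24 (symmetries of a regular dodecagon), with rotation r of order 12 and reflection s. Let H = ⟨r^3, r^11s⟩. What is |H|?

8

|⟨r^3⟩| = 4 and |⟨r^11s⟩| = 2, so |H| is a multiple of lcm(4, 2) = 4 and divides |G| = 24.
Closing under the operation: H = {e, r^3, r^6, r^9, r^2s, r^5s, r^8s, r^11s}, so |H| = 8.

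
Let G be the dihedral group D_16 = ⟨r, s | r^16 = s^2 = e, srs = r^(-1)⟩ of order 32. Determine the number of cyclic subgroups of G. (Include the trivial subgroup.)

A cyclic subgroup of order d is generated by each of its φ(d) elements of order d, so the cyclic subgroups of order d number (#elements of order d)/φ(d).
Cyclic subgroups by order — order 1: 1; order 2: 17; order 4: 1; order 8: 1; order 16: 1.
Total: 21.

21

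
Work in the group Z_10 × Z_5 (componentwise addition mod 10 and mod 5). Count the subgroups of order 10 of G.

|G| = 50 and 10 | 50, so subgroups of order 10 are possible by Lagrange.
The subgroups of order 10 are: {(0,0), (0,1), (0,2), (0,3), (0,4), (5,0), (5,1), (5,2), (5,3), (5,4)}; {(0,0), (1,0), (2,0), (3,0), (4,0), (5,0), (6,0), (7,0), (8,0), (9,0)}; {(0,0), (1,1), (2,2), (3,3), (4,4), (5,0), (6,1), (7,2), (8,3), (9,4)}; {(0,0), (1,2), (2,4), (3,1), (4,3), (5,0), (6,2), (7,4), (8,1), (9,3)}; … (6 in all).
So G has 6 subgroups of order 10.

6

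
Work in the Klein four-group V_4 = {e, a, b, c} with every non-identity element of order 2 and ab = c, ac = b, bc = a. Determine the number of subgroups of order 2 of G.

3

|G| = 4 and 2 | 4, so subgroups of order 2 are possible by Lagrange.
The subgroups of order 2 are: {e, a}; {e, b}; {e, c}.
So G has 3 subgroups of order 2.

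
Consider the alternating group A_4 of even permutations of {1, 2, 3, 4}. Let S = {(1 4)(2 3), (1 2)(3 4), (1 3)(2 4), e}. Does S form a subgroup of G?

Yes

|S| = 4 divides |G| = 12, consistent with Lagrange.
S contains the identity, every element's inverse is in S, and S is closed under ∘: it is a subgroup.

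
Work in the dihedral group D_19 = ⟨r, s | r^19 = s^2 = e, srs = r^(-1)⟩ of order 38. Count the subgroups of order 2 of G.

19

|G| = 38 and 2 | 38, so subgroups of order 2 are possible by Lagrange.
The subgroups of order 2 are: {e, r^10s}; {e, r^11s}; {e, r^12s}; {e, r^13s}; … (19 in all).
So G has 19 subgroups of order 2.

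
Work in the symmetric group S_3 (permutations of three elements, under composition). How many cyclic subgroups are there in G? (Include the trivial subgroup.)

5

Group the elements of G by the cyclic subgroup they generate; each cyclic subgroup of order d accounts for φ(d) elements.
Cyclic subgroups by order — order 1: 1; order 2: 3; order 3: 1.
Total: 5.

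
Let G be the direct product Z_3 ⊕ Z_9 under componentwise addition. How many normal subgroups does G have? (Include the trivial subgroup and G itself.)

10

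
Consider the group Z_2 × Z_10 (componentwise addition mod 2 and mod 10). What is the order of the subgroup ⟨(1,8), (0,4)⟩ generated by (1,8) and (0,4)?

10

|⟨(1,8)⟩| = 10 and |⟨(0,4)⟩| = 5, so |H| is a multiple of lcm(10, 5) = 10 and divides |G| = 20.
Closing under the operation: H = {(0,0), (0,2), (0,4), (0,6), (0,8), (1,0), (1,2), (1,4), (1,6), (1,8)}, so |H| = 10.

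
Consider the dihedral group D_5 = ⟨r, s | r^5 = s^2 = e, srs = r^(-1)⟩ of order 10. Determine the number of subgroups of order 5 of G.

|G| = 10 and 5 | 10, so subgroups of order 5 are possible by Lagrange.
The subgroups of order 5 are: {e, r, r^2, r^3, r^4}.
So G has 1 subgroup of order 5.

1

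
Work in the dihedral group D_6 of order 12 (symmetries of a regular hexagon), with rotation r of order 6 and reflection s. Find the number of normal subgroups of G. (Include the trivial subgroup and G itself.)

G has 16 subgroups. Checking conjugation-invariance by order — order 1: 1/1 normal; order 2: 1/7 normal; order 3: 1/1 normal; order 4: 0/3 normal; order 6: 3/3 normal; order 12: 1/1 normal.
Total normal subgroups: 7.

7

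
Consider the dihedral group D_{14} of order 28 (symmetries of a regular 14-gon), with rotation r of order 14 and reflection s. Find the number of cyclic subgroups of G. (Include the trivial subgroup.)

18

Each element a generates a cyclic subgroup ⟨a⟩; distinct elements may generate the same one (a cyclic group of order d has φ(d) generators).
Cyclic subgroups by order — order 1: 1; order 2: 15; order 7: 1; order 14: 1.
Total: 18.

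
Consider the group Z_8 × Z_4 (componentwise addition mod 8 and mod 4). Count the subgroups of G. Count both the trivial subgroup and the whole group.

22

|G| = 32, so by Lagrange every subgroup order divides 32. Divisors: 1, 2, 4, 8, 16, 32.
Subgroups by order — order 1: 1; order 2: 3; order 4: 7; order 8: 7; order 16: 3; order 32: 1.
Total: 1 + 3 + 7 + 7 + 3 + 1 = 22.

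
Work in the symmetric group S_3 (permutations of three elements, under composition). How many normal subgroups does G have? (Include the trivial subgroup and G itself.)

3

G has 6 subgroups. Checking conjugation-invariance by order — order 1: 1/1 normal; order 2: 0/3 normal; order 3: 1/1 normal; order 6: 1/1 normal.
Total normal subgroups: 3.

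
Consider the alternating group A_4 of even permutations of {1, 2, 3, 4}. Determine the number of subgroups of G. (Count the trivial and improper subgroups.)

10

|G| = 12, so by Lagrange every subgroup order divides 12. Divisors: 1, 2, 3, 4, 6, 12.
Subgroups by order — order 1: 1; order 2: 3; order 3: 4; order 4: 1; order 6: 0; order 12: 1.
Total: 1 + 3 + 4 + 1 + 0 + 1 = 10.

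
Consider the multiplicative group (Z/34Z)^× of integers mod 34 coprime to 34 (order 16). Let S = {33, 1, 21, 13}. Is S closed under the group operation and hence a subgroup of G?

Yes

|S| = 4 divides |G| = 16, consistent with Lagrange.
S contains the identity, every element's inverse is in S, and S is closed under ·: it is a subgroup.
In fact S = ⟨21⟩.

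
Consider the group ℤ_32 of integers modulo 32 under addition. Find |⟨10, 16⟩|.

16

|⟨10⟩| = 16 and |⟨16⟩| = 2, so |H| is a multiple of lcm(16, 2) = 16 and divides |G| = 32.
Closing under the operation: H = {0, 2, 4, 6, 8, 10, 12, 14, 16, 18, 20, 22, 24, 26, 28, 30}, so |H| = 16.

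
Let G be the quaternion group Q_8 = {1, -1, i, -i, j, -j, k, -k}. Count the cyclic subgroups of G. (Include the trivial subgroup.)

Group the elements of G by the cyclic subgroup they generate; each cyclic subgroup of order d accounts for φ(d) elements.
Cyclic subgroups by order — order 1: 1; order 2: 1; order 4: 3.
Total: 5.

5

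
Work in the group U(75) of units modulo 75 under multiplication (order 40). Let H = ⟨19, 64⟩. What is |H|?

|⟨19⟩| = 10 and |⟨64⟩| = 10, so |H| is a multiple of lcm(10, 10) = 10 and divides |G| = 40.
Closing under the operation: H = {1, 4, 16, 19, 31, 34, 46, 49, 61, 64}, so |H| = 10.

10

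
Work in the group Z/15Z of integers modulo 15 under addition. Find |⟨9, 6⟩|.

5

|⟨9⟩| = 5 and |⟨6⟩| = 5, so |H| is a multiple of lcm(5, 5) = 5 and divides |G| = 15.
Closing under the operation: H = {0, 3, 6, 9, 12}, so |H| = 5.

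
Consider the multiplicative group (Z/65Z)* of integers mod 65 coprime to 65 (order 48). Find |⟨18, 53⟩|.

16

|⟨18⟩| = 4 and |⟨53⟩| = 4, so |H| is a multiple of lcm(4, 4) = 4 and divides |G| = 48.
Closing under the operation: H = {1, 8, 12, 14, 18, 21, 27, 31, 34, 38, 44, 47, 51, 53, 57, 64}, so |H| = 16.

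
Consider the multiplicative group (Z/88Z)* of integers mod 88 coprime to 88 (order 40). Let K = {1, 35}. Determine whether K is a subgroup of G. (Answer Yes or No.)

35 ∈ K but its inverse 83 ∉ K, so K is not a subgroup.

No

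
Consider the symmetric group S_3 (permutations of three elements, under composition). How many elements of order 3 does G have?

2

The elements of order 3 are: (1 2 3), (1 3 2).
That's 2.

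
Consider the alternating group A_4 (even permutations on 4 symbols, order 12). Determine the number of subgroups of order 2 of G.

|G| = 12 and 2 | 12, so subgroups of order 2 are possible by Lagrange.
The subgroups of order 2 are: {e, (1 2)(3 4)}; {e, (1 3)(2 4)}; {e, (1 4)(2 3)}.
So G has 3 subgroups of order 2.

3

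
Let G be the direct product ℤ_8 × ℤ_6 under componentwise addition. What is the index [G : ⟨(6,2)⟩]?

4

|⟨(6,2)⟩| = 12 and |G| = 48.
By Lagrange, [G : H] = |G|/|H| = 48/12 = 4.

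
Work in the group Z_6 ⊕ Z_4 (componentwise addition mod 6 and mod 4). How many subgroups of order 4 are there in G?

|G| = 24 and 4 | 24, so subgroups of order 4 are possible by Lagrange.
The subgroups of order 4 are: {(0,0), (0,1), (0,2), (0,3)}; {(0,0), (0,2), (3,0), (3,2)}; {(0,0), (0,2), (3,1), (3,3)}.
So G has 3 subgroups of order 4.

3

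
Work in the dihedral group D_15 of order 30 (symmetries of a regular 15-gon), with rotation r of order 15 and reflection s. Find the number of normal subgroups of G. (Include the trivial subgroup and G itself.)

5

G has 28 subgroups. Checking conjugation-invariance by order — order 1: 1/1 normal; order 2: 0/15 normal; order 3: 1/1 normal; order 5: 1/1 normal; order 6: 0/5 normal; order 10: 0/3 normal; order 15: 1/1 normal; order 30: 1/1 normal.
Total normal subgroups: 5.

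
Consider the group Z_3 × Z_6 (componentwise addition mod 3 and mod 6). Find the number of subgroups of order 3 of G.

|G| = 18 and 3 | 18, so subgroups of order 3 are possible by Lagrange.
The subgroups of order 3 are: {(0,0), (0,2), (0,4)}; {(0,0), (1,0), (2,0)}; {(0,0), (1,2), (2,4)}; {(0,0), (1,4), (2,2)}.
So G has 4 subgroups of order 3.

4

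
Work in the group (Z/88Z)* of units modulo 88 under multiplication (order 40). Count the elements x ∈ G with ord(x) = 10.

28

Enumerating element orders in G gives 28 elements of order 10.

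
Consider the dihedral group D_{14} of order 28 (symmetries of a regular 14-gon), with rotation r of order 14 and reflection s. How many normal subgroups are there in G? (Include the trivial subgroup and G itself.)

G has 28 subgroups. Checking conjugation-invariance by order — order 1: 1/1 normal; order 2: 1/15 normal; order 4: 0/7 normal; order 7: 1/1 normal; order 14: 3/3 normal; order 28: 1/1 normal.
Total normal subgroups: 7.

7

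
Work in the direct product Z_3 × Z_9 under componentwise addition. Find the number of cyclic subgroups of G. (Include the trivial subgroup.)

8

A cyclic subgroup of order d is generated by each of its φ(d) elements of order d, so the cyclic subgroups of order d number (#elements of order d)/φ(d).
Cyclic subgroups by order — order 1: 1; order 3: 4; order 9: 3.
Total: 8.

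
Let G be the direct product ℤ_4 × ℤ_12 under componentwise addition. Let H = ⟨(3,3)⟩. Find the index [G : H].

12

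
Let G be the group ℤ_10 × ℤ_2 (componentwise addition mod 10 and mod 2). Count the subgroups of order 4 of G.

1

|G| = 20 and 4 | 20, so subgroups of order 4 are possible by Lagrange.
The subgroups of order 4 are: {(0,0), (0,1), (5,0), (5,1)}.
So G has 1 subgroup of order 4.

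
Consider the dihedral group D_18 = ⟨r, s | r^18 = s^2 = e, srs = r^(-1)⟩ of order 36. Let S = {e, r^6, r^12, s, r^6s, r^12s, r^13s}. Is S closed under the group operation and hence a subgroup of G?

|S| = 7 does not divide |G| = 36, so by Lagrange S is not a subgroup.

No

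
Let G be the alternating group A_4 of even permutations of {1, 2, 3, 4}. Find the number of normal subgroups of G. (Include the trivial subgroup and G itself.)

G has 10 subgroups. Checking conjugation-invariance by order — order 1: 1/1 normal; order 2: 0/3 normal; order 3: 0/4 normal; order 4: 1/1 normal; order 12: 1/1 normal.
Total normal subgroups: 3.

3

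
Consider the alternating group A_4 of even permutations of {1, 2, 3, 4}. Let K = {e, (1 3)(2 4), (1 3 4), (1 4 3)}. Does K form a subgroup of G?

Closure fails: (1 4 3) ∘ (1 3)(2 4) = (2 3 4) ∉ K. So K is not a subgroup.

No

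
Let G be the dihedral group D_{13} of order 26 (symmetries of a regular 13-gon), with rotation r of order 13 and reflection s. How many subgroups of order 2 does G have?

|G| = 26 and 2 | 26, so subgroups of order 2 are possible by Lagrange.
The subgroups of order 2 are: {e, r^10s}; {e, r^11s}; {e, r^12s}; {e, r^2s}; … (13 in all).
So G has 13 subgroups of order 2.

13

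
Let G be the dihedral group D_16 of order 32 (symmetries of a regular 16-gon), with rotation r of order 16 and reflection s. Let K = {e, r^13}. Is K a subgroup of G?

No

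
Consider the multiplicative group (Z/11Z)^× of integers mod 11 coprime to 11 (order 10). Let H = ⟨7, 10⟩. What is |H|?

|⟨7⟩| = 10 and |⟨10⟩| = 2, so |H| is a multiple of lcm(10, 2) = 10 and divides |G| = 10.
Closing {7, 10} under the group operation gives all of G, so |H| = 10.

10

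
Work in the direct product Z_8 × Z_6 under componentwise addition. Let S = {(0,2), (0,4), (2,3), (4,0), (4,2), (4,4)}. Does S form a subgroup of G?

No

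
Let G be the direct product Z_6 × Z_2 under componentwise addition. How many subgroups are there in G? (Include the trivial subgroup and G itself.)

10

|G| = 12, so by Lagrange every subgroup order divides 12. Divisors: 1, 2, 3, 4, 6, 12.
Subgroups by order — order 1: 1; order 2: 3; order 3: 1; order 4: 1; order 6: 3; order 12: 1.
Total: 1 + 3 + 1 + 1 + 3 + 1 = 10.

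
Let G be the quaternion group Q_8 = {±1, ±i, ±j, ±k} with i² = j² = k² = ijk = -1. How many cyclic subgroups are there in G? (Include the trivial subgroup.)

5

Each element a generates a cyclic subgroup ⟨a⟩; distinct elements may generate the same one (a cyclic group of order d has φ(d) generators).
Cyclic subgroups by order — order 1: 1; order 2: 1; order 4: 3.
Total: 5.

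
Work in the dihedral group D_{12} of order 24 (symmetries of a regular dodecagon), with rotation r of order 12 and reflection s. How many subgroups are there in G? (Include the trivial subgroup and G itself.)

34

|G| = 24, so by Lagrange every subgroup order divides 24. Divisors: 1, 2, 3, 4, 6, 8, 12, 24.
Subgroups by order — order 1: 1; order 2: 13; order 3: 1; order 4: 7; order 6: 5; order 8: 3; order 12: 3; order 24: 1.
Total: 1 + 13 + 1 + 7 + 5 + 3 + 3 + 1 = 34.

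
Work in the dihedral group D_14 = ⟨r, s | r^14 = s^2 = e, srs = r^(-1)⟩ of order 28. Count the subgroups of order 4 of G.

7

|G| = 28 and 4 | 28, so subgroups of order 4 are possible by Lagrange.
The subgroups of order 4 are: {e, r^7, r^3s, r^10s}; {e, r^7, r^4s, r^11s}; {e, r^7, r^5s, r^12s}; {e, r^7, r^6s, r^13s}; … (7 in all).
So G has 7 subgroups of order 4.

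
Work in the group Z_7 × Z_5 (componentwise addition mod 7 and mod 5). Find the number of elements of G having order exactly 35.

24

An element (a,b) has order lcm(ord(a), ord(b)); count pairs with lcm equal to 35.
Enumerating gives 24 such elements.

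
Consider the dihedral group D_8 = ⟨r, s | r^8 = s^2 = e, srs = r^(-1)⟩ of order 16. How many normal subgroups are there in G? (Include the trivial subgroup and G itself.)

G has 19 subgroups. Checking conjugation-invariance by order — order 1: 1/1 normal; order 2: 1/9 normal; order 4: 1/5 normal; order 8: 3/3 normal; order 16: 1/1 normal.
Total normal subgroups: 7.

7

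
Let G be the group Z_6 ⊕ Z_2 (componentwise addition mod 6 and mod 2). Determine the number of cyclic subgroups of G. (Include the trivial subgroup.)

8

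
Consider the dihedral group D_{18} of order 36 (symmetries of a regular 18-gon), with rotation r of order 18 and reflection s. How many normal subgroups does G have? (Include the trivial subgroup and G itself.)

9

G has 45 subgroups. Checking conjugation-invariance by order — order 1: 1/1 normal; order 2: 1/19 normal; order 3: 1/1 normal; order 4: 0/9 normal; order 6: 1/7 normal; order 9: 1/1 normal; order 12: 0/3 normal; order 18: 3/3 normal; order 36: 1/1 normal.
Total normal subgroups: 9.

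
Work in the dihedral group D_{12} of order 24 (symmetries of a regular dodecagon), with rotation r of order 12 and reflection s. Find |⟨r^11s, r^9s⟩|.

12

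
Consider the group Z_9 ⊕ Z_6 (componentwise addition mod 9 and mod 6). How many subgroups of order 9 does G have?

4

|G| = 54 and 9 | 54, so subgroups of order 9 are possible by Lagrange.
The subgroups of order 9 are: {(0,0), (0,2), (0,4), (3,0), (3,2), (3,4), (6,0), (6,2), (6,4)}; {(0,0), (1,0), (2,0), (3,0), (4,0), (5,0), (6,0), (7,0), (8,0)}; {(0,0), (1,2), (2,4), (3,0), (4,2), (5,4), (6,0), (7,2), (8,4)}; {(0,0), (1,4), (2,2), (3,0), (4,4), (5,2), (6,0), (7,4), (8,2)}.
So G has 4 subgroups of order 9.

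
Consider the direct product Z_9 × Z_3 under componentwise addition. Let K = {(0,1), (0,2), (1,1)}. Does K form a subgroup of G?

The identity (0,0) ∉ K, so K is not a subgroup.

No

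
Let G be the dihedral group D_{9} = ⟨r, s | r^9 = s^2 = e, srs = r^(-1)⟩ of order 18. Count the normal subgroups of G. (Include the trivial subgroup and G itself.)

4

G has 16 subgroups. Checking conjugation-invariance by order — order 1: 1/1 normal; order 2: 0/9 normal; order 3: 1/1 normal; order 6: 0/3 normal; order 9: 1/1 normal; order 18: 1/1 normal.
Total normal subgroups: 4.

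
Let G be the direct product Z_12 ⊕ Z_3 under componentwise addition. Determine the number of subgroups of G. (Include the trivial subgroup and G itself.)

18

|G| = 36, so by Lagrange every subgroup order divides 36. Divisors: 1, 2, 3, 4, 6, 9, 12, 18, 36.
Subgroups by order — order 1: 1; order 2: 1; order 3: 4; order 4: 1; order 6: 4; order 9: 1; order 12: 4; order 18: 1; order 36: 1.
Total: 1 + 1 + 4 + 1 + 4 + 1 + 4 + 1 + 1 = 18.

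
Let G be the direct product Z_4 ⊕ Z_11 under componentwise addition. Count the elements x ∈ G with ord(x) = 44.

An element (a,b) has order lcm(ord(a), ord(b)); count pairs with lcm equal to 44.
Enumerating gives 20 such elements.

20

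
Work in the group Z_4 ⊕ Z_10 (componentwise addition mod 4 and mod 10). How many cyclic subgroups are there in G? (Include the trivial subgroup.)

Group the elements of G by the cyclic subgroup they generate; each cyclic subgroup of order d accounts for φ(d) elements.
Cyclic subgroups by order — order 1: 1; order 2: 3; order 4: 2; order 5: 1; order 10: 3; order 20: 2.
Total: 12.

12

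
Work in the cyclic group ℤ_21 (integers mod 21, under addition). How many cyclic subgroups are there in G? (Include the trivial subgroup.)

Group the elements of G by the cyclic subgroup they generate; each cyclic subgroup of order d accounts for φ(d) elements.
Cyclic subgroups by order — order 1: 1; order 3: 1; order 7: 1; order 21: 1.
Total: 4.

4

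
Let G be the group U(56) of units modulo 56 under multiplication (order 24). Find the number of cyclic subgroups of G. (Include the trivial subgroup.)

Each element a generates a cyclic subgroup ⟨a⟩; distinct elements may generate the same one (a cyclic group of order d has φ(d) generators).
Cyclic subgroups by order — order 1: 1; order 2: 7; order 3: 1; order 6: 7.
Total: 16.

16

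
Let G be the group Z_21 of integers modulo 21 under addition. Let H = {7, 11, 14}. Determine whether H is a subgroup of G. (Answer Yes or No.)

The identity 0 ∉ H, so H is not a subgroup.

No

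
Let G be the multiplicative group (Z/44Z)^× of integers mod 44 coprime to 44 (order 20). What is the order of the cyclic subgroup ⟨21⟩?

2

Compute successive powers of 21 mod 44: 21, 1; 21^2 ≡ 1 (mod 44).
So |⟨21⟩| = 2.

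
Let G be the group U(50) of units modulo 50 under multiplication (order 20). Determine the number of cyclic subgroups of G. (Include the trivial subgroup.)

Each element a generates a cyclic subgroup ⟨a⟩; distinct elements may generate the same one (a cyclic group of order d has φ(d) generators).
Cyclic subgroups by order — order 1: 1; order 2: 1; order 4: 1; order 5: 1; order 10: 1; order 20: 1.
Total: 6.

6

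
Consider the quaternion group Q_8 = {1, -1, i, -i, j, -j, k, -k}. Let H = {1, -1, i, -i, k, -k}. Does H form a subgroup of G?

No

|H| = 6 does not divide |G| = 8, so by Lagrange H is not a subgroup.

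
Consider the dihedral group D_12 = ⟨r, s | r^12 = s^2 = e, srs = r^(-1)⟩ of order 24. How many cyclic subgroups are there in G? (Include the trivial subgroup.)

Each element a generates a cyclic subgroup ⟨a⟩; distinct elements may generate the same one (a cyclic group of order d has φ(d) generators).
Cyclic subgroups by order — order 1: 1; order 2: 13; order 3: 1; order 4: 1; order 6: 1; order 12: 1.
Total: 18.

18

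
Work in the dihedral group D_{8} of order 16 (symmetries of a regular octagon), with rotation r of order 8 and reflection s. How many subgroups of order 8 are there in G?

|G| = 16 and 8 | 16, so subgroups of order 8 are possible by Lagrange.
The subgroups of order 8 are: {e, r, r^2, r^3, r^4, r^5, r^6, r^7}; {e, r^2, r^4, r^6, s, r^2s, r^4s, r^6s}; {e, r^2, r^4, r^6, rs, r^3s, r^5s, r^7s}.
So G has 3 subgroups of order 8.

3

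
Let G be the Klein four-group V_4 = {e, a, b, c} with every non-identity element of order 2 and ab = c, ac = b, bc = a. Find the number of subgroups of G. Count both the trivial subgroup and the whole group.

|G| = 4, so by Lagrange every subgroup order divides 4. Divisors: 1, 2, 4.
Subgroups by order — order 1: 1; order 2: 3; order 4: 1.
Total: 1 + 3 + 1 = 5.

5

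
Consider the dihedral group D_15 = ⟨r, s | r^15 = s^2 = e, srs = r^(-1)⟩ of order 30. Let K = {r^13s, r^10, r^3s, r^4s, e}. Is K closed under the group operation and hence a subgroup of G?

No

r^10 ∈ K but its inverse r^5 ∉ K, so K is not a subgroup.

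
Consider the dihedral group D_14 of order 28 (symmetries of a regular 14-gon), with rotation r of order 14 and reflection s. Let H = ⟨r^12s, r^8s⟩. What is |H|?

|⟨r^12s⟩| = 2 and |⟨r^8s⟩| = 2, so |H| is a multiple of lcm(2, 2) = 2 and divides |G| = 28.
Closing under the operation: H = {e, r^2, r^4, r^6, r^8, r^10, r^12, s, r^2s, r^4s, r^6s, r^8s, r^10s, r^12s}, so |H| = 14.

14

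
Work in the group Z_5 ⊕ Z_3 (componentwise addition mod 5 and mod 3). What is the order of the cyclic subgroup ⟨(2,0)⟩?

The order of (2,0) in Z_5 × Z_3 is lcm(ord(2) in Z_5, ord(0) in Z_3).
ord(2) = 5 and ord(0) = 1, so |⟨(2,0)⟩| = lcm(5, 1) = 5.

5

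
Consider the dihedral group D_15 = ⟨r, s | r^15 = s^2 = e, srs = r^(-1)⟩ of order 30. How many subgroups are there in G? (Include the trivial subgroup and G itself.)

28

|G| = 30, so by Lagrange every subgroup order divides 30. Divisors: 1, 2, 3, 5, 6, 10, 15, 30.
Subgroups by order — order 1: 1; order 2: 15; order 3: 1; order 5: 1; order 6: 5; order 10: 3; order 15: 1; order 30: 1.
Total: 1 + 15 + 1 + 1 + 5 + 3 + 1 + 1 = 28.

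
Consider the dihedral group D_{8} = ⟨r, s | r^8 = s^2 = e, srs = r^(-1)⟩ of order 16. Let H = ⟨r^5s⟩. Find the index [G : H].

|⟨r^5s⟩| = 2 and |G| = 16.
By Lagrange, [G : H] = |G|/|H| = 16/2 = 8.

8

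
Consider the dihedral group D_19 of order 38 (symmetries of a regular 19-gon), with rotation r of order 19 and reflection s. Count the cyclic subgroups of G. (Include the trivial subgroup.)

A cyclic subgroup of order d is generated by each of its φ(d) elements of order d, so the cyclic subgroups of order d number (#elements of order d)/φ(d).
Cyclic subgroups by order — order 1: 1; order 2: 19; order 19: 1.
Total: 21.

21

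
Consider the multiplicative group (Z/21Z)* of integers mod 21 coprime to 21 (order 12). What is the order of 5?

6

Compute successive powers of 5 mod 21: 5, 4, 20, 16, 17, 1; 5^6 ≡ 1 (mod 21).
So |⟨5⟩| = 6.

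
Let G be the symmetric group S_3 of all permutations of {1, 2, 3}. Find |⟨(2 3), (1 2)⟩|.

|⟨(2 3)⟩| = 2 and |⟨(1 2)⟩| = 2, so |H| is a multiple of lcm(2, 2) = 2 and divides |G| = 6.
Closing {(2 3), (1 2)} under the group operation gives all of G, so |H| = 6.

6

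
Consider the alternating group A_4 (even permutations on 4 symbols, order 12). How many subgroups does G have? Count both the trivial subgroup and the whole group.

10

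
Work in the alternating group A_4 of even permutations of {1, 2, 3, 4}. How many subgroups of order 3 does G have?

4

|G| = 12 and 3 | 12, so subgroups of order 3 are possible by Lagrange.
The subgroups of order 3 are: {e, (1 2 3), (1 3 2)}; {e, (1 2 4), (1 4 2)}; {e, (1 3 4), (1 4 3)}; {e, (2 3 4), (2 4 3)}.
So G has 4 subgroups of order 3.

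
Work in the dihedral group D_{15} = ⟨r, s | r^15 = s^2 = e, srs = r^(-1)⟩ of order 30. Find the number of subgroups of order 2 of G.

15

|G| = 30 and 2 | 30, so subgroups of order 2 are possible by Lagrange.
The subgroups of order 2 are: {e, r^10s}; {e, r^11s}; {e, r^12s}; {e, r^13s}; … (15 in all).
So G has 15 subgroups of order 2.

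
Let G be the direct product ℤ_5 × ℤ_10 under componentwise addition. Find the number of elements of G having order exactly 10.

An element (a,b) has order lcm(ord(a), ord(b)); count pairs with lcm equal to 10.
Enumerating gives 24 such elements.

24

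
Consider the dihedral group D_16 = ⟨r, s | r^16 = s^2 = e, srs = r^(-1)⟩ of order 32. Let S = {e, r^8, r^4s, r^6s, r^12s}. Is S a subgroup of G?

|S| = 5 does not divide |G| = 32, so by Lagrange S is not a subgroup.

No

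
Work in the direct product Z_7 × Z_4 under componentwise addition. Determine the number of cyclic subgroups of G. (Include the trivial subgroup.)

6

Group the elements of G by the cyclic subgroup they generate; each cyclic subgroup of order d accounts for φ(d) elements.
Cyclic subgroups by order — order 1: 1; order 2: 1; order 4: 1; order 7: 1; order 14: 1; order 28: 1.
Total: 6.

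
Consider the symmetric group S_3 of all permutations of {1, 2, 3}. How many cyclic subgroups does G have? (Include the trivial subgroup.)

5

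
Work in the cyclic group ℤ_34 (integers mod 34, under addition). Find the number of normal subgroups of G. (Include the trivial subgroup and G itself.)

G is abelian, so every subgroup is normal.
G has 4 subgroups in total, hence 4 normal subgroups.

4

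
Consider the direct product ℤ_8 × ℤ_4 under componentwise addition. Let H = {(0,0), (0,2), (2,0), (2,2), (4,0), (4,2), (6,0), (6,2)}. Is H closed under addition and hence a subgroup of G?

Yes

|H| = 8 divides |G| = 32, consistent with Lagrange.
H contains the identity, every element's inverse is in H, and H is closed under +: it is a subgroup.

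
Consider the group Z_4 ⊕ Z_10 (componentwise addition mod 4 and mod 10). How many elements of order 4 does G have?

4

An element (a,b) has order lcm(ord(a), ord(b)); count pairs with lcm equal to 4.
Enumerating gives 4 such elements.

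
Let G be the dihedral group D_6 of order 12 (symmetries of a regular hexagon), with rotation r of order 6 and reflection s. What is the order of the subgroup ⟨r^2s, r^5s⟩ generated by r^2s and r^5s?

4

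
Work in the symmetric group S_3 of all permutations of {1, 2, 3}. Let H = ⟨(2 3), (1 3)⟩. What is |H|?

|⟨(2 3)⟩| = 2 and |⟨(1 3)⟩| = 2, so |H| is a multiple of lcm(2, 2) = 2 and divides |G| = 6.
Closing {(2 3), (1 3)} under the group operation gives all of G, so |H| = 6.

6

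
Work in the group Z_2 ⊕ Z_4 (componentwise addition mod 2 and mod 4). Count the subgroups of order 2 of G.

|G| = 8 and 2 | 8, so subgroups of order 2 are possible by Lagrange.
The subgroups of order 2 are: {(0,0), (0,2)}; {(0,0), (1,0)}; {(0,0), (1,2)}.
So G has 3 subgroups of order 2.

3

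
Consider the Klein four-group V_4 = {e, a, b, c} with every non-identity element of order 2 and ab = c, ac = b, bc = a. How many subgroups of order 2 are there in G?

|G| = 4 and 2 | 4, so subgroups of order 2 are possible by Lagrange.
The subgroups of order 2 are: {e, a}; {e, b}; {e, c}.
So G has 3 subgroups of order 2.

3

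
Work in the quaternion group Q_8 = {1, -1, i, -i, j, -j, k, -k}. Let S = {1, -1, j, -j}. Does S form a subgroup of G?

Yes

|S| = 4 divides |G| = 8, consistent with Lagrange.
S contains the identity, every element's inverse is in S, and S is closed under ·: it is a subgroup.
In fact S = ⟨j⟩.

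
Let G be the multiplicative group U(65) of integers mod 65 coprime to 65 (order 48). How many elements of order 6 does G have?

The elements of order 6 are: 4, 9, 29, 36, 49, 56.
That's 6.

6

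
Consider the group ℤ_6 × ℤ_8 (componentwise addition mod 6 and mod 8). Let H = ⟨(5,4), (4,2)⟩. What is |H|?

24

|⟨(5,4)⟩| = 6 and |⟨(4,2)⟩| = 12, so |H| is a multiple of lcm(6, 12) = 12 and divides |G| = 48.
Closing under the operation: H = {(0,0), (0,2), (0,4), (0,6), (1,0), (1,2), (1,4), (1,6), (2,0), (2,2), (2,4), (2,6), (3,0), (3,2), (3,4), (3,6), (4,0), (4,2), (4,4), (4,6), (5,0), (5,2), (5,4), (5,6)}, so |H| = 24.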